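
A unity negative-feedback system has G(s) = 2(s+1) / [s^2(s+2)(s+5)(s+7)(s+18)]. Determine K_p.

infinity

K_p = lim_{s→0} G(s); with 2 poles at the origin the limit diverges, so K_p = ∞.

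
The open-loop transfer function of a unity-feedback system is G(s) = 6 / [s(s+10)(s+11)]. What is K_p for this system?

K_p = lim_{s→0} G(s); with 1 pole at the origin the limit diverges, so K_p = ∞.

infinity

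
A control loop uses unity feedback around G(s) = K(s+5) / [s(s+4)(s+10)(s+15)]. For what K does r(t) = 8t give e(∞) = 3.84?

One free integrator in G(s): this is a type 1 system.
K_v = lim_{s→0} s·G(s) = K·5 / (4·10·15) = (1/120)·K.
e_ss = 8/K_v = 3.84 ⇒ K_v = 25/12 ⇒ K = (25/12)/(1/120) = 250.

250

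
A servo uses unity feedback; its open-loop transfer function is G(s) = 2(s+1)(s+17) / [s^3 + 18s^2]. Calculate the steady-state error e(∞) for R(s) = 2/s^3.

18/17

The denominator has no term below 18s^2 — 2 poles at s=0, type 2.
K_a = lim_{s→0} s^2·G(s) = 2·1·17 / 18 = 17/9.
r(t) = t^2 gives R(s) = 2/s^3.
e_ss = 2/K_a = 2/(17/9) = 18/17.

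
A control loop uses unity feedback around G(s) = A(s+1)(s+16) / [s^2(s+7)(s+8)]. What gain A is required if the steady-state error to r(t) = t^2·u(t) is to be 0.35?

System type = 2 (two poles at s=0).
K_a = lim_{s→0} s^2·G(s) = A·1·16 / (7·8) = (2/7)·A.
e_ss = 2/K_a = 0.35 ⇒ K_a = 40/7 ⇒ A = (40/7)/(2/7) = 20.

20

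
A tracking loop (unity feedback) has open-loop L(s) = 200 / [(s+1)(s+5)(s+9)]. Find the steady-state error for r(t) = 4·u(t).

36/49

The open loop has no poles at the origin → type 0 system.
K_p = lim_{s→0} L(s) = 200 / (1·5·9) = 40/9.
e_ss = 4/(1 + K_p) = 4/(49/9) = 36/49.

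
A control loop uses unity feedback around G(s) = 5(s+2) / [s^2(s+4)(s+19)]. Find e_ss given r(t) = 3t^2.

G(s) has two factors of s in the denominator, so the system is type 2.
K_a = lim_{s→0} s^2·G(s) = 5·2 / (4·19) = 5/38.
r(t) = 3t^2 gives R(s) = 6/s^3.
e_ss = 6/K_a = 6/(5/38) = 45.6.

45.6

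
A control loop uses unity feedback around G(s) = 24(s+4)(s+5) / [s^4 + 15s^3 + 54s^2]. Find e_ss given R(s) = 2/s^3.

0.225

The denominator has no term below 54s^2 — 2 poles at s=0, type 2.
K_a = lim_{s→0} s^2·G(s) = 24·4·5 / 54 = 80/9.
r(t) = t^2 gives R(s) = 2/s^3.
e_ss = 2/K_a = 2/(80/9) = 0.225.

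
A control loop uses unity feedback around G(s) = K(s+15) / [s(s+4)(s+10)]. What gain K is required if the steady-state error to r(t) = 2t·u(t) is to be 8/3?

2

System type = 1 (one pole at s=0).
K_v = lim_{s→0} s·G(s) = K·15 / (4·10) = 0.375·K.
e_ss = 2/K_v = 8/3 ⇒ K_v = 0.75 ⇒ K = 0.75/0.375 = 2.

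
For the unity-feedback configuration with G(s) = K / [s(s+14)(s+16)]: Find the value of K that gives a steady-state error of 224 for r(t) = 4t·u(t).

4

The open loop has one pole at the origin → type 1 system.
K_v = lim_{s→0} s·G(s) = K / (14·16) = (1/224)·K.
e_ss = 4/K_v = 224 ⇒ K_v = 1/56 ⇒ K = (1/56)/(1/224) = 4.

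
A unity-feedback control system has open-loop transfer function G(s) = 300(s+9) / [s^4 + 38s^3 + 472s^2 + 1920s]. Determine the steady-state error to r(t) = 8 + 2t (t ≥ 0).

64/45

The denominator has no term below 1920s — 1 pole at s=0, type 1. Treating each term separately:
  • 8: tracked with zero error.
  • 2t: e_ss = 2/K_v with K_v=45/32 → 64/45.
Total e_ss = 64/45.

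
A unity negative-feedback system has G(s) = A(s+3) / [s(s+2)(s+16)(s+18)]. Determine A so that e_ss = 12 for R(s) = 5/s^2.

80

The open loop has one pole at the origin → type 1 system.
K_v = lim_{s→0} s·G(s) = A·3 / (2·16·18) = (1/192)·A.
e_ss = 5/K_v = 12 ⇒ K_v = 5/12 ⇒ A = (5/12)/(1/192) = 80.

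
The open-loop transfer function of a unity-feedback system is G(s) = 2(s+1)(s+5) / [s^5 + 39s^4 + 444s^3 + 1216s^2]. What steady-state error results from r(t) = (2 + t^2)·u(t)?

Factoring s^2 from the denominator leaves a polynomial with constant term 1216, so the system is type 2. By superposition:
  • 2: tracked with zero error.
  • t^2: e_ss = 2/K_a with K_a=5/608 → 243.2.
Total e_ss = 243.2.

243.2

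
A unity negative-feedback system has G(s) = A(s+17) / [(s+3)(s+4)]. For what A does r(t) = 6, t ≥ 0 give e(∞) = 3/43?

G(s) has no factors of s in the denominator, so the system is type 0.
K_p = lim_{s→0} G(s) = A·17 / (3·4) = (17/12)·A.
e_ss = 6/(1 + K_p) = 3/43 ⇒ 1 + (17/12)·A = 86 ⇒ A = 60.

60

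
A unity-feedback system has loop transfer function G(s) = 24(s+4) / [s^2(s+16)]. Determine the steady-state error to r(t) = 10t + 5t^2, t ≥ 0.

5/3

G(s) has two factors of s in the denominator, so the system is type 2. By superposition:
  • 10t: tracked with zero error.
  • 5t^2: e_ss = 10/K_a with K_a=6 → 5/3.
Total e_ss = 5/3.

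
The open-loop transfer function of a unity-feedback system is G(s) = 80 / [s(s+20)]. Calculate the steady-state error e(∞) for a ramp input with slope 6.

1.5

G(s) has one factor of s in the denominator, so the system is type 1.
K_v = lim_{s→0} s·G(s) = 80 / (20) = 4.
e_ss = 6/K_v = 6/4 = 1.5.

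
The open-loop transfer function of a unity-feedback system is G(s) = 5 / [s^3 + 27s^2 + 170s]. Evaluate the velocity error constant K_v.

Lowest-order denominator term is 170s, so the open loop has 1 pole at the origin → type 1 system.
K_v = lim_{s→0} s·G(s) = 5 / 170 = 1/34.

1/34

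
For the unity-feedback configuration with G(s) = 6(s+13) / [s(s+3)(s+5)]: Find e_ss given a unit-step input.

0

G(s) has one factor of s in the denominator, so the system is type 1.
K_p = ∞ for a type-1 system; e_ss to a step is zero.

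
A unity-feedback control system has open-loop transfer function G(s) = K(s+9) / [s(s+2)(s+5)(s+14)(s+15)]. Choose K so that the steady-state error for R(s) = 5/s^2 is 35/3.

G(s) has one factor of s in the denominator, so the system is type 1.
K_v = lim_{s→0} s·G(s) = K·9 / (2·5·14·15) = (3/700)·K.
e_ss = 5/K_v = 35/3 ⇒ K_v = 3/7 ⇒ K = (3/7)/(3/700) = 100.

100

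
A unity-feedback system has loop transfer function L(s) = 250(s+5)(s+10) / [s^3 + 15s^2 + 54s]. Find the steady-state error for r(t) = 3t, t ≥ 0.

81/6250

Factoring s from the denominator leaves a polynomial with constant term 54, so the system is type 1.
K_v = lim_{s→0} s·L(s) = 250·5·10 / 54 = 6250/27.
e_ss = 3/K_v = 3/(6250/27) = 81/6250.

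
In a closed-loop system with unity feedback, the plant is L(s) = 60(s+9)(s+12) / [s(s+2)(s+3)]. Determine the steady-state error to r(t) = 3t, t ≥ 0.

1/360

The open loop has one pole at the origin → type 1 system.
K_v = lim_{s→0} s·L(s) = 60·9·12 / (2·3) = 1080.
e_ss = 3/K_v = 3/1080 = 1/360.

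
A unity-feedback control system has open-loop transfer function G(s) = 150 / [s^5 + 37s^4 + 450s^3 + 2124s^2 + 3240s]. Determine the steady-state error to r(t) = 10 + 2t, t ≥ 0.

43.2

The denominator has no term below 3240s — 1 pole at s=0, type 1. Treating each term separately:
  • 10: tracked with zero error.
  • 2t: e_ss = 2/K_v with K_v=5/108 → 43.2.
Total e_ss = 43.2.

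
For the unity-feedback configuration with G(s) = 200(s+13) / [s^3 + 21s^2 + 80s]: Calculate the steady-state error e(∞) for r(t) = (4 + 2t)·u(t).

4/65

Lowest-order denominator term is 80s, so the open loop has 1 pole at the origin → type 1 system. By superposition:
  • 4: tracked with zero error.
  • 2t: e_ss = 2/K_v with K_v=32.5 → 4/65.
Total e_ss = 4/65.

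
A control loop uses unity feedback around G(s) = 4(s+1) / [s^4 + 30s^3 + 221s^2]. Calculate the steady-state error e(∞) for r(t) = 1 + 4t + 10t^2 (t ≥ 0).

The denominator has no term below 221s^2 — 2 poles at s=0, type 2. By superposition:
  • 1: tracked with zero error.
  • 4t: tracked with zero error.
  • 10t^2: e_ss = 20/K_a with K_a=4/221 → 1105.
Total e_ss = 1105.

1105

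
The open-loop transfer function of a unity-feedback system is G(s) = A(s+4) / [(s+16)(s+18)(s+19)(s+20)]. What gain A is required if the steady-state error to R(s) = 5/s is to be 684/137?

No free integrators in G(s): this is a type 0 system.
K_p = lim_{s→0} G(s) = A·4 / (16·18·19·20) = (1/27360)·A.
e_ss = 5/(1 + K_p) = 684/137 ⇒ 1 + (1/27360)·A = 685/684 ⇒ A = 40.

40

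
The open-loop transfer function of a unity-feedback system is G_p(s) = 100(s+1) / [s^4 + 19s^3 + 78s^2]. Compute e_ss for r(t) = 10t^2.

15.6

The denominator has no term below 78s^2 — 2 poles at s=0, type 2.
K_a = lim_{s→0} s^2·G_p(s) = 100·1 / 78 = 50/39.
r(t) = 10t^2 gives R(s) = 20/s^3.
e_ss = 20/K_a = 20/(50/39) = 15.6.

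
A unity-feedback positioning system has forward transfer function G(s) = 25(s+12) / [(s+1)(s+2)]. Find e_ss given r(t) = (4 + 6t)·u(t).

infinity

G(s) has no factors of s in the denominator, so the system is type 0. By superposition:
  • 4: e_ss = 4/(1+K_p) with K_p=150 → 4/151.
  • 6t: a type-0 system cannot track it, e_ss → ∞.
The unbounded component dominates.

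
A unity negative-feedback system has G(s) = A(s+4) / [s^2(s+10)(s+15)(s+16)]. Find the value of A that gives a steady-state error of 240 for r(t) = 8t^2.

40

The open loop has two poles at the origin → type 2 system.
K_a = lim_{s→0} s^2·G(s) = A·4 / (10·15·16) = (1/600)·A.
e_ss = 16/K_a = 240 ⇒ K_a = 1/15 ⇒ A = (1/15)/(1/600) = 40.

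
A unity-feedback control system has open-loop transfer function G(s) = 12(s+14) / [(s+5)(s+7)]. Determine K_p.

The open loop has no poles at the origin → type 0 system.
K_p = lim_{s→0} G(s) = 12·14 / (5·7) = 4.8.

4.8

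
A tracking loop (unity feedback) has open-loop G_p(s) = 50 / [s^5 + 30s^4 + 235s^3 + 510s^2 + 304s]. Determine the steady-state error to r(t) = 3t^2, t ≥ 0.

The denominator has no term below 304s — 1 pole at s=0, type 1.
For a type-1 system K_a = 0, so e_ss to a parabolic input is unbounded.

infinity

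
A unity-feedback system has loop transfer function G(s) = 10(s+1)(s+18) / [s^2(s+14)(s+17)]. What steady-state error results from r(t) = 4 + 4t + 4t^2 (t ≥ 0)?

System type = 2 (two poles at s=0). Taking each input component in turn:
  • 4: tracked with zero error.
  • 4t: tracked with zero error.
  • 4t^2: e_ss = 8/K_a with K_a=90/119 → 476/45.
Total e_ss = 476/45.

476/45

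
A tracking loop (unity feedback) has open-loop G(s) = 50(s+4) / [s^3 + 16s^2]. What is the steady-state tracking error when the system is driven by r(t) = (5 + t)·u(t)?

0

Lowest-order denominator term is 16s^2, so the open loop has 2 poles at the origin → type 2 system. By superposition:
  • 5: tracked with zero error.
  • t: tracked with zero error.
Total e_ss = 0.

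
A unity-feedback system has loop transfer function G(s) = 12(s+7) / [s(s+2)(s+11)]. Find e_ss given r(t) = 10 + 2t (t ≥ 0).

One free integrator in G(s): this is a type 1 system. Taking each input component in turn:
  • 10: tracked with zero error.
  • 2t: e_ss = 2/K_v with K_v=42/11 → 11/21.
Total e_ss = 11/21.

11/21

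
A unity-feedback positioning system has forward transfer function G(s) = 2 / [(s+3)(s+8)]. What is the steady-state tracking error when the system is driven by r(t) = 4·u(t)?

G(s) has no factors of s in the denominator, so the system is type 0.
K_p = lim_{s→0} G(s) = 2 / (3·8) = 1/12.
e_ss = 4/(1 + K_p) = 4/(13/12) = 48/13.

48/13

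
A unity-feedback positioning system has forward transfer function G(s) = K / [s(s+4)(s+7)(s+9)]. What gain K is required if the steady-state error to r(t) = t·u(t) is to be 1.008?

System type = 1 (one pole at s=0).
K_v = lim_{s→0} s·G(s) = K / (4·7·9) = (1/252)·K.
e_ss = 1/K_v = 1.008 ⇒ K_v = 125/126 ⇒ K = (125/126)/(1/252) = 250.

250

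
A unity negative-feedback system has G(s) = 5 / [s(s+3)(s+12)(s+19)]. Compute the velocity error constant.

5/684

G(s) has one factor of s in the denominator, so the system is type 1.
K_v = lim_{s→0} s·G(s) = 5 / (3·12·19) = 5/684.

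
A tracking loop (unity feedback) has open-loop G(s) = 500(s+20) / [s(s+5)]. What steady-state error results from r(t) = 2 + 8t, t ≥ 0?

The open loop has one pole at the origin → type 1 system. Treating each term separately:
  • 2: tracked with zero error.
  • 8t: e_ss = 8/K_v with K_v=2000 → 0.004.
Total e_ss = 0.004.

0.004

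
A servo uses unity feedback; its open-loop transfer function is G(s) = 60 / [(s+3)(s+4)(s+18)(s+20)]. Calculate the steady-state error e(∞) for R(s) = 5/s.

360/73

System type = 0 (no poles at s=0).
K_p = lim_{s→0} G(s) = 60 / (3·4·18·20) = 1/72.
e_ss = 5/(1 + K_p) = 5/(73/72) = 360/73.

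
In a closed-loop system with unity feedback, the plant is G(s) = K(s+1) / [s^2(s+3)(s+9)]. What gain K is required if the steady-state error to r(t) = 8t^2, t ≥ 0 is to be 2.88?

The open loop has two poles at the origin → type 2 system.
K_a = lim_{s→0} s^2·G(s) = K·1 / (3·9) = (1/27)·K.
e_ss = 16/K_a = 2.88 ⇒ K_a = 50/9 ⇒ K = (50/9)/(1/27) = 150.

150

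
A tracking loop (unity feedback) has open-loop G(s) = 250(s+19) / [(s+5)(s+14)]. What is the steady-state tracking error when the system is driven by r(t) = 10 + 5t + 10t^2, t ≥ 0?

The open loop has no poles at the origin → type 0 system. Treating each term separately:
  • 10: e_ss = 10/(1+K_p) with K_p=475/7 → 35/241.
  • 5t: a type-0 system cannot track it, e_ss → ∞.
  • 10t^2: a type-0 system cannot track it, e_ss → ∞.
The unbounded component dominates.

infinity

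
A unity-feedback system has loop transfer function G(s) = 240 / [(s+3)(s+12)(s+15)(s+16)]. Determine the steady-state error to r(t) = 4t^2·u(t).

No free integrators in G(s): this is a type 0 system.
K_a = lim_{s→0} s^2·G(s) = 0; the steady-state error to this parabolic input grows without bound.

infinity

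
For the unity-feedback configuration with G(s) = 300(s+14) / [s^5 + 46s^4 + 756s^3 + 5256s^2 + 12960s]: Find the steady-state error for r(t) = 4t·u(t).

432/35

Lowest-order denominator term is 12960s, so the open loop has 1 pole at the origin → type 1 system.
K_v = lim_{s→0} s·G(s) = 300·14 / 12960 = 35/108.
e_ss = 4/K_v = 4/(35/108) = 432/35.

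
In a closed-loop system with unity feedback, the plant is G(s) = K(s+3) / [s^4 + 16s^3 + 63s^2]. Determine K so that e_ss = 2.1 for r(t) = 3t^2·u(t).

Lowest-order denominator term is 63s^2, so the open loop has 2 poles at the origin → type 2 system.
K_a = lim_{s→0} s^2·G(s) = K·3 / 63 = (1/21)·K.
e_ss = 6/K_a = 2.1 ⇒ K_a = 20/7 ⇒ K = (20/7)/(1/21) = 60.

60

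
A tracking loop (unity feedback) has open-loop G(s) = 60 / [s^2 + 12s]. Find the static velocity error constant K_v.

5

Factoring s from the denominator leaves a polynomial with constant term 12, so the system is type 1.
K_v = lim_{s→0} s·G(s) = 60 / 12 = 5.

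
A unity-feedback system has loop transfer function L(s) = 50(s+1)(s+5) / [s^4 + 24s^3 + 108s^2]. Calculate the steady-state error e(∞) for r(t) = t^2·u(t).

0.864

Lowest-order denominator term is 108s^2, so the open loop has 2 poles at the origin → type 2 system.
K_a = lim_{s→0} s^2·L(s) = 50·1·5 / 108 = 125/54.
r(t) = t^2 gives R(s) = 2/s^3.
e_ss = 2/K_a = 2/(125/54) = 0.864.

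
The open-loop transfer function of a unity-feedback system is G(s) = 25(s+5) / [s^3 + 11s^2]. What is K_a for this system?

125/11

Factoring s^2 from the denominator leaves a polynomial with constant term 11, so the system is type 2.
K_a = lim_{s→0} s^2·G(s) = 25·5 / 11 = 125/11.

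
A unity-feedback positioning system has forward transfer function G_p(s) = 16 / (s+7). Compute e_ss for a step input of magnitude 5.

35/23

No free integrators in G_p(s): this is a type 0 system.
K_p = lim_{s→0} G_p(s) = 16 / (7) = 16/7.
e_ss = 5/(1 + K_p) = 5/(23/7) = 35/23.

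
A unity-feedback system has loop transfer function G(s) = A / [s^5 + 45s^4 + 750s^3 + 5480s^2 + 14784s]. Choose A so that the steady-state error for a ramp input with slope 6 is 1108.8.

The denominator has no term below 14784s — 1 pole at s=0, type 1.
K_v = lim_{s→0} s·G(s) = A / 14784 = (1/14784)·A.
e_ss = 6/K_v = 1108.8 ⇒ K_v = 5/924 ⇒ A = (5/924)/(1/14784) = 80.

80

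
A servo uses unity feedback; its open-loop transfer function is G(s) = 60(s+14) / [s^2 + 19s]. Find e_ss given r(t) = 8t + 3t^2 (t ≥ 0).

Factoring s from the denominator leaves a polynomial with constant term 19, so the system is type 1. Treating each term separately:
  • 8t: e_ss = 8/K_v with K_v=840/19 → 19/105.
  • 3t^2: a type-1 system cannot track it, e_ss → ∞.
The unbounded component dominates.

infinity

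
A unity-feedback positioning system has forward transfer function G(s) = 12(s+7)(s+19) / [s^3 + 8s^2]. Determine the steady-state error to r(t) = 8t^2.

32/399

Factoring s^2 from the denominator leaves a polynomial with constant term 8, so the system is type 2.
K_a = lim_{s→0} s^2·G(s) = 12·7·19 / 8 = 199.5.
r(t) = 8t^2 gives R(s) = 16/s^3.
e_ss = 16/K_a = 16/199.5 = 32/399.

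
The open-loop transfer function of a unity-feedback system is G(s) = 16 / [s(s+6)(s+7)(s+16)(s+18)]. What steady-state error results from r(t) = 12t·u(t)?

G(s) has one factor of s in the denominator, so the system is type 1.
K_v = lim_{s→0} s·G(s) = 16 / (6·7·16·18) = 1/756.
e_ss = 12/K_v = 12/(1/756) = 9072.

9072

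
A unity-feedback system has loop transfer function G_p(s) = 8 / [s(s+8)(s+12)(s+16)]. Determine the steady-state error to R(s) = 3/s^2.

576

One free integrator in G_p(s): this is a type 1 system.
K_v = lim_{s→0} s·G_p(s) = 8 / (8·12·16) = 1/192.
e_ss = 3/K_v = 3/(1/192) = 576.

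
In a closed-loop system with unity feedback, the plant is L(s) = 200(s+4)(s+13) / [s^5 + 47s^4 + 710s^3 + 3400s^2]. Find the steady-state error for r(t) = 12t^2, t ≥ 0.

Lowest-order denominator term is 3400s^2, so the open loop has 2 poles at the origin → type 2 system.
K_a = lim_{s→0} s^2·L(s) = 200·4·13 / 3400 = 52/17.
r(t) = 12t^2 gives R(s) = 24/s^3.
e_ss = 24/K_a = 24/(52/17) = 102/13.

102/13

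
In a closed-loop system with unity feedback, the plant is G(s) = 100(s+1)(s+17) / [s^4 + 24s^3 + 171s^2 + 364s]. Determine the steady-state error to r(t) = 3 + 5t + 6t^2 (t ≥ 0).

Lowest-order denominator term is 364s, so the open loop has 1 pole at the origin → type 1 system. Taking each input component in turn:
  • 3: tracked with zero error.
  • 5t: e_ss = 5/K_v with K_v=425/91 → 91/85.
  • 6t^2: a type-1 system cannot track it, e_ss → ∞.
The unbounded component dominates.

infinity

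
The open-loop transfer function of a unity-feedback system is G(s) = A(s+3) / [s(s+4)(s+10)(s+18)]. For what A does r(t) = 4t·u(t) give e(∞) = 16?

60

G(s) has one factor of s in the denominator, so the system is type 1.
K_v = lim_{s→0} s·G(s) = A·3 / (4·10·18) = (1/240)·A.
e_ss = 4/K_v = 16 ⇒ K_v = 0.25 ⇒ A = 0.25/(1/240) = 60.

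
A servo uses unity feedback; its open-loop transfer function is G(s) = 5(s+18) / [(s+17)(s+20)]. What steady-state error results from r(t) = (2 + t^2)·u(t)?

infinity

No free integrators in G(s): this is a type 0 system. By superposition:
  • 2: e_ss = 2/(1+K_p) with K_p=9/34 → 68/43.
  • t^2: a type-0 system cannot track it, e_ss → ∞.
The unbounded component dominates.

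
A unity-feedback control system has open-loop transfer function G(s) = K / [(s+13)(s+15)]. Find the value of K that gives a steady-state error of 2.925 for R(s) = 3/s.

5

No free integrators in G(s): this is a type 0 system.
K_p = lim_{s→0} G(s) = K / (13·15) = (1/195)·K.
e_ss = 3/(1 + K_p) = 2.925 ⇒ 1 + (1/195)·K = 40/39 ⇒ K = 5.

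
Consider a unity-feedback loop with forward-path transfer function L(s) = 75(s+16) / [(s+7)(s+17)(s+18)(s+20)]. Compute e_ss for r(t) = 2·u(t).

No free integrators in L(s): this is a type 0 system.
K_p = lim_{s→0} L(s) = 75·16 / (7·17·18·20) = 10/357.
e_ss = 2/(1 + K_p) = 2/(367/357) = 714/367.

714/367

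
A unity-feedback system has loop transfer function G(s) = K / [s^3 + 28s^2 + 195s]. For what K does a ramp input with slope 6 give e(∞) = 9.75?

120

Lowest-order denominator term is 195s, so the open loop has 1 pole at the origin → type 1 system.
K_v = lim_{s→0} s·G(s) = K / 195 = (1/195)·K.
e_ss = 6/K_v = 9.75 ⇒ K_v = 8/13 ⇒ K = (8/13)/(1/195) = 120.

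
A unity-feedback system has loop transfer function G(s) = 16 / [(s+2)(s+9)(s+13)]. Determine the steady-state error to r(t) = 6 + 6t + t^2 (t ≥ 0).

No free integrators in G(s): this is a type 0 system. Treating each term separately:
  • 6: e_ss = 6/(1+K_p) with K_p=8/117 → 5.616.
  • 6t: a type-0 system cannot track it, e_ss → ∞.
  • t^2: a type-0 system cannot track it, e_ss → ∞.
The unbounded component dominates.

infinity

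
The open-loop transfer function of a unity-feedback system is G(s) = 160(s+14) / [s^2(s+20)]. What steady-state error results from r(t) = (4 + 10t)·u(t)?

0

System type = 2 (two poles at s=0). Treating each term separately:
  • 4: tracked with zero error.
  • 10t: tracked with zero error.
Total e_ss = 0.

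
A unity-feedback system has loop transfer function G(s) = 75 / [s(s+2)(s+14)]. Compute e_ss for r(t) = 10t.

G(s) has one factor of s in the denominator, so the system is type 1.
K_v = lim_{s→0} s·G(s) = 75 / (2·14) = 75/28.
e_ss = 10/K_v = 10/(75/28) = 56/15.

56/15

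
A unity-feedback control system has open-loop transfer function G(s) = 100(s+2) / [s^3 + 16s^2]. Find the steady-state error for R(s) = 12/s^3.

Factoring s^2 from the denominator leaves a polynomial with constant term 16, so the system is type 2.
K_a = lim_{s→0} s^2·G(s) = 100·2 / 16 = 12.5.
r(t) = 6t^2 gives R(s) = 12/s^3.
e_ss = 12/K_a = 12/12.5 = 0.96.

0.96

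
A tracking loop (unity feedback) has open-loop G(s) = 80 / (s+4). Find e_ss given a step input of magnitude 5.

No free integrators in G(s): this is a type 0 system.
K_p = lim_{s→0} G(s) = 80 / (4) = 20.
e_ss = 5/(1 + K_p) = 5/21.

5/21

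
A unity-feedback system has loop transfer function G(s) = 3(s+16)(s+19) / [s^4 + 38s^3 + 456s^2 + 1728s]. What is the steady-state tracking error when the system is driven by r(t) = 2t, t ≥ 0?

Factoring s from the denominator leaves a polynomial with constant term 1728, so the system is type 1.
K_v = lim_{s→0} s·G(s) = 3·16·19 / 1728 = 19/36.
e_ss = 2/K_v = 2/(19/36) = 72/19.

72/19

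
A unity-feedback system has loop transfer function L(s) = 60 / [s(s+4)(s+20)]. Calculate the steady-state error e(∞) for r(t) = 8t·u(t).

L(s) has one factor of s in the denominator, so the system is type 1.
K_v = lim_{s→0} s·L(s) = 60 / (4·20) = 0.75.
e_ss = 8/K_v = 8/0.75 = 32/3.

32/3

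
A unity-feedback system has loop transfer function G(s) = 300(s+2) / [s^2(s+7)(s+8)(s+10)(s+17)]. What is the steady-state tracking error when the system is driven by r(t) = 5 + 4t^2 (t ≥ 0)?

The open loop has two poles at the origin → type 2 system. Taking each input component in turn:
  • 5: tracked with zero error.
  • 4t^2: e_ss = 8/K_a with K_a=15/238 → 1904/15.
Total e_ss = 1904/15.

1904/15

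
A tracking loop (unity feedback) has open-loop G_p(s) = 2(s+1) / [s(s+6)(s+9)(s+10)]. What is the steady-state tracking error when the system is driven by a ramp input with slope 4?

The open loop has one pole at the origin → type 1 system.
K_v = lim_{s→0} s·G_p(s) = 2·1 / (6·9·10) = 1/270.
e_ss = 4/K_v = 4/(1/270) = 1080.

1080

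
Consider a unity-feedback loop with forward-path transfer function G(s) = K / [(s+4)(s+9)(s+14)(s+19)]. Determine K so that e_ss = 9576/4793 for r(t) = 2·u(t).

G(s) has no factors of s in the denominator, so the system is type 0.
K_p = lim_{s→0} G(s) = K / (4·9·14·19) = (1/9576)·K.
e_ss = 2/(1 + K_p) = 9576/4793 ⇒ 1 + (1/9576)·K = 4793/4788 ⇒ K = 10.

10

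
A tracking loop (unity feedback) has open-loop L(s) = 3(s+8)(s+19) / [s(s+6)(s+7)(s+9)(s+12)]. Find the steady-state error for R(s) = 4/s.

0

System type = 1 (one pole at s=0).
A type-1 system has K_p = ∞, so it tracks a step input with zero steady-state error.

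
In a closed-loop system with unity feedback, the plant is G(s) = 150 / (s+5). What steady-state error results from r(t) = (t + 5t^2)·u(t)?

infinity

The open loop has no poles at the origin → type 0 system. By superposition:
  • t: a type-0 system cannot track it, e_ss → ∞.
  • 5t^2: a type-0 system cannot track it, e_ss → ∞.
The unbounded component dominates.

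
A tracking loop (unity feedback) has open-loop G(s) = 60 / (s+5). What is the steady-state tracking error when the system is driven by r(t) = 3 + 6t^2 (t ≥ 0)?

The open loop has no poles at the origin → type 0 system. By superposition:
  • 3: e_ss = 3/(1+K_p) with K_p=12 → 3/13.
  • 6t^2: a type-0 system cannot track it, e_ss → ∞.
The unbounded component dominates.

infinity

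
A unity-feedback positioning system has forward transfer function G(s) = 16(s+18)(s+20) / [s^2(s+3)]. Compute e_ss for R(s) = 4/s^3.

Two free integrators in G(s): this is a type 2 system.
K_a = lim_{s→0} s^2·G(s) = 16·18·20 / (3) = 1920.
r(t) = 2t^2 gives R(s) = 4/s^3.
e_ss = 4/K_a = 4/1920 = 1/480.

1/480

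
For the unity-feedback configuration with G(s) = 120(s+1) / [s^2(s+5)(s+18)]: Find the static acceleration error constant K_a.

4/3

G(s) has two factors of s in the denominator, so the system is type 2.
K_a = lim_{s→0} s^2·G(s) = 120·1 / (5·18) = 4/3.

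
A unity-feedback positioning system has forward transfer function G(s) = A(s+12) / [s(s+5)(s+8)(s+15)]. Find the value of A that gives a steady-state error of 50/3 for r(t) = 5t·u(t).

15

System type = 1 (one pole at s=0).
K_v = lim_{s→0} s·G(s) = A·12 / (5·8·15) = 0.02·A.
e_ss = 5/K_v = 50/3 ⇒ K_v = 0.3 ⇒ A = 0.3/0.02 = 15.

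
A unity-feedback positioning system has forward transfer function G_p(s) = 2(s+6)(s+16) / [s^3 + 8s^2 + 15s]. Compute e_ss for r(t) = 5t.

Lowest-order denominator term is 15s, so the open loop has 1 pole at the origin → type 1 system.
K_v = lim_{s→0} s·G_p(s) = 2·6·16 / 15 = 12.8.
e_ss = 5/K_v = 5/12.8 = 25/64.

25/64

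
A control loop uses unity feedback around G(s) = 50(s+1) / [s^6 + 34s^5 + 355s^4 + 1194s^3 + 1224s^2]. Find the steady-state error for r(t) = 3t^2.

Factoring s^2 from the denominator leaves a polynomial with constant term 1224, so the system is type 2.
K_a = lim_{s→0} s^2·G(s) = 50·1 / 1224 = 25/612.
r(t) = 3t^2 gives R(s) = 6/s^3.
e_ss = 6/K_a = 6/(25/612) = 146.88.

146.88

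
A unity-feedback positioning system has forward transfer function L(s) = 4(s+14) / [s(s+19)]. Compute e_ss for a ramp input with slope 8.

The open loop has one pole at the origin → type 1 system.
K_v = lim_{s→0} s·L(s) = 4·14 / (19) = 56/19.
e_ss = 8/K_v = 8/(56/19) = 19/7.

19/7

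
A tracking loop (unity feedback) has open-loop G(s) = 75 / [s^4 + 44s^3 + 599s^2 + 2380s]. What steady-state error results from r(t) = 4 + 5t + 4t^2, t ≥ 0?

The denominator has no term below 2380s — 1 pole at s=0, type 1. Treating each term separately:
  • 4: tracked with zero error.
  • 5t: e_ss = 5/K_v with K_v=15/476 → 476/3.
  • 4t^2: a type-1 system cannot track it, e_ss → ∞.
The unbounded component dominates.

infinity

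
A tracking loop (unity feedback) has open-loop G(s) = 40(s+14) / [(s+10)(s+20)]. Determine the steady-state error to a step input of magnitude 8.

G(s) has no factors of s in the denominator, so the system is type 0.
K_p = lim_{s→0} G(s) = 40·14 / (10·20) = 2.8.
e_ss = 8/(1 + K_p) = 8/3.8 = 40/19.

40/19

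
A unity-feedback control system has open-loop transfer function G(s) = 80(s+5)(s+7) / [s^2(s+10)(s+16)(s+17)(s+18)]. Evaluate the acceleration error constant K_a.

35/612

System type = 2 (two poles at s=0).
K_a = lim_{s→0} s^2·G(s) = 80·5·7 / (10·16·17·18) = 35/612.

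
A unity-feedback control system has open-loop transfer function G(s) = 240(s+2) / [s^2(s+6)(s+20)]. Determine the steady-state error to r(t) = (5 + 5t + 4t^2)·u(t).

System type = 2 (two poles at s=0). Treating each term separately:
  • 5: tracked with zero error.
  • 5t: tracked with zero error.
  • 4t^2: e_ss = 8/K_a with K_a=4 → 2.
Total e_ss = 2.

2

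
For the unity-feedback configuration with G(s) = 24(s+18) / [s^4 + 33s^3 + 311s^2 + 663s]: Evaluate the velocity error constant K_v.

144/221

The denominator has no term below 663s — 1 pole at s=0, type 1.
K_v = lim_{s→0} s·G(s) = 24·18 / 663 = 144/221.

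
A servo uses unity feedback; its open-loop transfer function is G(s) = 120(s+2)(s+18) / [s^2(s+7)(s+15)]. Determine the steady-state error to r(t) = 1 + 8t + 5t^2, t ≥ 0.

G(s) has two factors of s in the denominator, so the system is type 2. Taking each input component in turn:
  • 1: tracked with zero error.
  • 8t: tracked with zero error.
  • 5t^2: e_ss = 10/K_a with K_a=288/7 → 35/144.
Total e_ss = 35/144.

35/144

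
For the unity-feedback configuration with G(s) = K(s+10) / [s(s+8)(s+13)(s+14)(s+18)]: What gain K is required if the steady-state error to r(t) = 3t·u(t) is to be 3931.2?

The open loop has one pole at the origin → type 1 system.
K_v = lim_{s→0} s·G(s) = K·10 / (8·13·14·18) = (5/13104)·K.
e_ss = 3/K_v = 3931.2 ⇒ K_v = 5/6552 ⇒ K = (5/6552)/(5/13104) = 2.

2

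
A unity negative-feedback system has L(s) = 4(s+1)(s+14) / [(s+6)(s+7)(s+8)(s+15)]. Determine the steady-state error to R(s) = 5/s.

450/91

No free integrators in L(s): this is a type 0 system.
K_p = lim_{s→0} L(s) = 4·1·14 / (6·7·8·15) = 1/90.
e_ss = 5/(1 + K_p) = 5/(91/90) = 450/91.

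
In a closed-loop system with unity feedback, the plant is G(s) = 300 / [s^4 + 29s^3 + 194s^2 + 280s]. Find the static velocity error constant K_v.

15/14

Factoring s from the denominator leaves a polynomial with constant term 280, so the system is type 1.
K_v = lim_{s→0} s·G(s) = 300 / 280 = 15/14.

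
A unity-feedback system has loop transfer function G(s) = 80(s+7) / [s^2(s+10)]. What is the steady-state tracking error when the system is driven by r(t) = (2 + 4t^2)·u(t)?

The open loop has two poles at the origin → type 2 system. Treating each term separately:
  • 2: tracked with zero error.
  • 4t^2: e_ss = 8/K_a with K_a=56 → 1/7.
Total e_ss = 1/7.

1/7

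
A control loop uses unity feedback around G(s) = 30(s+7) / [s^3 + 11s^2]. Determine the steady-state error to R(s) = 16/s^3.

The denominator has no term below 11s^2 — 2 poles at s=0, type 2.
K_a = lim_{s→0} s^2·G(s) = 30·7 / 11 = 210/11.
r(t) = 8t^2 gives R(s) = 16/s^3.
e_ss = 16/K_a = 16/(210/11) = 88/105.

88/105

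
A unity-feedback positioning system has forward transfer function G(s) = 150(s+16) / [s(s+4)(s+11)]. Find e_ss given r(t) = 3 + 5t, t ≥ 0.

One free integrator in G(s): this is a type 1 system. Treating each term separately:
  • 3: tracked with zero error.
  • 5t: e_ss = 5/K_v with K_v=600/11 → 11/120.
Total e_ss = 11/120.

11/120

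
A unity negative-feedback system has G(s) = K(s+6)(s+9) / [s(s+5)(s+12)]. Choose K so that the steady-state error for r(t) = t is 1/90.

100

System type = 1 (one pole at s=0).
K_v = lim_{s→0} s·G(s) = K·6·9 / (5·12) = 0.9·K.
e_ss = 1/K_v = 1/90 ⇒ K_v = 90 ⇒ K = 90/0.9 = 100.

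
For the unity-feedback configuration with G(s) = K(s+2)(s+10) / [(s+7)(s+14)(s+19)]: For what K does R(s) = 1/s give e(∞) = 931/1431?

G(s) has no factors of s in the denominator, so the system is type 0.
K_p = lim_{s→0} G(s) = K·2·10 / (7·14·19) = (10/931)·K.
e_ss = 1/(1 + K_p) = 931/1431 ⇒ 1 + (10/931)·K = 1431/931 ⇒ K = 50.

50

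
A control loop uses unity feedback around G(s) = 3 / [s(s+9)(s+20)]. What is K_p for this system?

infinity

K_p = lim_{s→0} G(s); with 1 pole at the origin the limit diverges, so K_p = ∞.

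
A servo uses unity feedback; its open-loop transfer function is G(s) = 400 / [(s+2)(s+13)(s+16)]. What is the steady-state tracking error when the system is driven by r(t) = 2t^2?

infinity

The open loop has no poles at the origin → type 0 system.
For a type-0 system K_a = 0, so e_ss to a parabolic input is unbounded.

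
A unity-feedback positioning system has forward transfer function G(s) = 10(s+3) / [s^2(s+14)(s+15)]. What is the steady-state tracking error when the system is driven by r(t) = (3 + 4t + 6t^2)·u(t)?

System type = 2 (two poles at s=0). Treating each term separately:
  • 3: tracked with zero error.
  • 4t: tracked with zero error.
  • 6t^2: e_ss = 12/K_a with K_a=1/7 → 84.
Total e_ss = 84.

84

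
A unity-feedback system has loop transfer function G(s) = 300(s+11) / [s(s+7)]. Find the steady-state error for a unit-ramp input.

G(s) has one factor of s in the denominator, so the system is type 1.
K_v = lim_{s→0} s·G(s) = 300·11 / (7) = 3300/7.
e_ss = 1/K_v = 1/(3300/7) = 7/3300.

7/3300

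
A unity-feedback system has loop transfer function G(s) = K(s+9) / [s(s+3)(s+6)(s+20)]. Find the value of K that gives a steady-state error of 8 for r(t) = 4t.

20

The open loop has one pole at the origin → type 1 system.
K_v = lim_{s→0} s·G(s) = K·9 / (3·6·20) = 0.025·K.
e_ss = 4/K_v = 8 ⇒ K_v = 0.5 ⇒ K = 0.5/0.025 = 20.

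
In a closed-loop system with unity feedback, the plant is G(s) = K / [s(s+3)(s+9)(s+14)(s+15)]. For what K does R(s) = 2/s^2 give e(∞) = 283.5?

G(s) has one factor of s in the denominator, so the system is type 1.
K_v = lim_{s→0} s·G(s) = K / (3·9·14·15) = (1/5670)·K.
e_ss = 2/K_v = 283.5 ⇒ K_v = 4/567 ⇒ K = (4/567)/(1/5670) = 40.

40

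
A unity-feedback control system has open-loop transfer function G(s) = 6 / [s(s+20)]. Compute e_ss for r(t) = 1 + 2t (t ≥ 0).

20/3

The open loop has one pole at the origin → type 1 system. By superposition:
  • 1: tracked with zero error.
  • 2t: e_ss = 2/K_v with K_v=0.3 → 20/3.
Total e_ss = 20/3.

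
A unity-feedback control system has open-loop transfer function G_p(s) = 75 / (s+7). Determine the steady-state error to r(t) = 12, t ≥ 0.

No free integrators in G_p(s): this is a type 0 system.
K_p = lim_{s→0} G_p(s) = 75 / (7) = 75/7.
e_ss = 12/(1 + K_p) = 12/(82/7) = 42/41.

42/41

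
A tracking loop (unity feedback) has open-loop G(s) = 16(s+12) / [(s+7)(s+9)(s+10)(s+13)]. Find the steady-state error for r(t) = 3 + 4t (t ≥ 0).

infinity

G(s) has no factors of s in the denominator, so the system is type 0. Taking each input component in turn:
  • 3: e_ss = 3/(1+K_p) with K_p=32/1365 → 4095/1397.
  • 4t: a type-0 system cannot track it, e_ss → ∞.
The unbounded component dominates.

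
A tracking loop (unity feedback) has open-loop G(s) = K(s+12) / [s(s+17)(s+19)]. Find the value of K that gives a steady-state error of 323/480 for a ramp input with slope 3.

System type = 1 (one pole at s=0).
K_v = lim_{s→0} s·G(s) = K·12 / (17·19) = (12/323)·K.
e_ss = 3/K_v = 323/480 ⇒ K_v = 1440/323 ⇒ K = (1440/323)/(12/323) = 120.

120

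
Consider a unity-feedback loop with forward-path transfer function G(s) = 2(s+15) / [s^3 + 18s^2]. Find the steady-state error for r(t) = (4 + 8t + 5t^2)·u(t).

Factoring s^2 from the denominator leaves a polynomial with constant term 18, so the system is type 2. Taking each input component in turn:
  • 4: tracked with zero error.
  • 8t: tracked with zero error.
  • 5t^2: e_ss = 10/K_a with K_a=5/3 → 6.
Total e_ss = 6.

6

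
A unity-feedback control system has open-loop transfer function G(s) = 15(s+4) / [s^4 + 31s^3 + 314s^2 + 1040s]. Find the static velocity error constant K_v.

3/52

Lowest-order denominator term is 1040s, so the open loop has 1 pole at the origin → type 1 system.
K_v = lim_{s→0} s·G(s) = 15·4 / 1040 = 3/52.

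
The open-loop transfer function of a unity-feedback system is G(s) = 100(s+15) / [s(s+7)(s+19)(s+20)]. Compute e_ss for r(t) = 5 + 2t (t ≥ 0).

266/75

G(s) has one factor of s in the denominator, so the system is type 1. Taking each input component in turn:
  • 5: tracked with zero error.
  • 2t: e_ss = 2/K_v with K_v=75/133 → 266/75.
Total e_ss = 266/75.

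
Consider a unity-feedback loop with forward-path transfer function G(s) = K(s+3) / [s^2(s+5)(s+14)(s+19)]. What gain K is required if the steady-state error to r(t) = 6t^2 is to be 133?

40

System type = 2 (two poles at s=0).
K_a = lim_{s→0} s^2·G(s) = K·3 / (5·14·19) = (3/1330)·K.
e_ss = 12/K_a = 133 ⇒ K_a = 12/133 ⇒ K = (12/133)/(3/1330) = 40.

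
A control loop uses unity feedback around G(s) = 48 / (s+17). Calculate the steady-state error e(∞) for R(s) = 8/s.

136/65

System type = 0 (no poles at s=0).
K_p = lim_{s→0} G(s) = 48 / (17) = 48/17.
e_ss = 8/(1 + K_p) = 8/(65/17) = 136/65.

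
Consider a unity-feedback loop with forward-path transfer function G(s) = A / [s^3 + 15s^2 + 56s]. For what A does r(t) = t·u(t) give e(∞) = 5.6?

Factoring s from the denominator leaves a polynomial with constant term 56, so the system is type 1.
K_v = lim_{s→0} s·G(s) = A / 56 = (1/56)·A.
e_ss = 1/K_v = 5.6 ⇒ K_v = 5/28 ⇒ A = (5/28)/(1/56) = 10.

10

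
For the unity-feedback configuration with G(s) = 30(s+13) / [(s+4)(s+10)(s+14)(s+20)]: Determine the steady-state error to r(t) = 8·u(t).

G(s) has no factors of s in the denominator, so the system is type 0.
K_p = lim_{s→0} G(s) = 30·13 / (4·10·14·20) = 39/1120.
e_ss = 8/(1 + K_p) = 8/(1159/1120) = 8960/1159.

8960/1159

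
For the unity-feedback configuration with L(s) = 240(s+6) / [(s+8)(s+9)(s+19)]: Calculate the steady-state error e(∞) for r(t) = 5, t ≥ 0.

L(s) has no factors of s in the denominator, so the system is type 0.
K_p = lim_{s→0} L(s) = 240·6 / (8·9·19) = 20/19.
e_ss = 5/(1 + K_p) = 5/(39/19) = 95/39.

95/39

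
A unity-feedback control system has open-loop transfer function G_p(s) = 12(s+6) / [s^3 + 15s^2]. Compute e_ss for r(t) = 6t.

Factoring s^2 from the denominator leaves a polynomial with constant term 15, so the system is type 2.
A type-2 system has K_v = ∞, so it tracks a ramp input with zero steady-state error.

0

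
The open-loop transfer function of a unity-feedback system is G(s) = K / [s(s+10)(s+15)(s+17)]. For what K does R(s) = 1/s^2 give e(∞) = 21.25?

System type = 1 (one pole at s=0).
K_v = lim_{s→0} s·G(s) = K / (10·15·17) = (1/2550)·K.
e_ss = 1/K_v = 21.25 ⇒ K_v = 4/85 ⇒ K = (4/85)/(1/2550) = 120.

120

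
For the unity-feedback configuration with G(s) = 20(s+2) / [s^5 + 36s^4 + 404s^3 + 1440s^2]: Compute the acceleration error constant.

1/36

The denominator has no term below 1440s^2 — 2 poles at s=0, type 2.
K_a = lim_{s→0} s^2·G(s) = 20·2 / 1440 = 1/36.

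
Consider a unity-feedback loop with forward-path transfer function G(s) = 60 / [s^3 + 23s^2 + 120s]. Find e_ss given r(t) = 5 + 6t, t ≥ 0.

12

The denominator has no term below 120s — 1 pole at s=0, type 1. Taking each input component in turn:
  • 5: tracked with zero error.
  • 6t: e_ss = 6/K_v with K_v=0.5 → 12.
Total e_ss = 12.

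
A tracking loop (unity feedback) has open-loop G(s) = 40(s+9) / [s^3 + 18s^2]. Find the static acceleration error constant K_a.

Factoring s^2 from the denominator leaves a polynomial with constant term 18, so the system is type 2.
K_a = lim_{s→0} s^2·G(s) = 40·9 / 18 = 20.

20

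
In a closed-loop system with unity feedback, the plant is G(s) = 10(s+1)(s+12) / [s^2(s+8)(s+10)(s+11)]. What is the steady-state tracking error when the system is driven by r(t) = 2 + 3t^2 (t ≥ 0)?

44

System type = 2 (two poles at s=0). Taking each input component in turn:
  • 2: tracked with zero error.
  • 3t^2: e_ss = 6/K_a with K_a=3/22 → 44.
Total e_ss = 44.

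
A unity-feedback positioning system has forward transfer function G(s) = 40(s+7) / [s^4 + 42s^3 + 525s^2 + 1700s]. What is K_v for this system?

Factoring s from the denominator leaves a polynomial with constant term 1700, so the system is type 1.
K_v = lim_{s→0} s·G(s) = 40·7 / 1700 = 14/85.

14/85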